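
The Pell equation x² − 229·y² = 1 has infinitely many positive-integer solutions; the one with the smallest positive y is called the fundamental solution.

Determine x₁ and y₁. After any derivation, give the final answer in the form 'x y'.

√229 → a₀=15, period (7,1,1,7,30); ℓ=5 odd so k=9
step 0: (15, 1)  from 15·(1,0) + (0,1)
step 1: (106, 7)  from 7·(15,1) + (1,0)
step 2: (121, 8)  from 1·(106,7) + (15,1)
step 3: (227, 15)  from 1·(121,8) + (106,7)
…
step 5: (51527, 3405)  from 30·(1710,113) + (227,15)
…
step 7: (413926, 27353)  from 1·(362399,23948) + (51527,3405)
step 8: (776325, 51301)  from 1·(413926,27353) + (362399,23948)
step 9: (5848201, 386460)  from 7·(776325,51301) + (413926,27353)
(x₁, y₁) = (5848201, 386460);  5848201² − 229·386460² = 1 ✓

5848201 386460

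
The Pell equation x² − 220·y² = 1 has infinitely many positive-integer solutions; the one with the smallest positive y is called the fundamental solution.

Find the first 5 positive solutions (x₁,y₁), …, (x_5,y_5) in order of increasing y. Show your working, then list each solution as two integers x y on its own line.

[14; 1,4,1,28] for √220; ℓ=4 ⇒ convergent index 3
k=0  a_k=14  p_k/q_k = 14/1
…
k=2  a_k=4  p_k/q_k = 74/5
k=3  a_k=1  p_k/q_k = 89/6
(x₁, y₁) = (89, 6);  89² − 220·6² = 1 ✓
n=2: (89,6)∘(89,6) = (89·89+220·6·6, 89·6+6·89) = (15841,1068)
n=3: (15841,1068)∘(89,6) = (89·15841+220·6·1068, 89·1068+6·15841) = (2819609,190098)
n=4: (2819609,190098)∘(89,6) = (89·2819609+220·6·190098, 89·190098+6·2819609) = (501874561,33836376)
n=5: (501874561,33836376)∘(89,6) = (89·501874561+220·6·33836376, 89·33836376+6·501874561) = (89330852249,6022684830)

89 6
15841 1068
2819609 190098
501874561 33836376
89330852249 6022684830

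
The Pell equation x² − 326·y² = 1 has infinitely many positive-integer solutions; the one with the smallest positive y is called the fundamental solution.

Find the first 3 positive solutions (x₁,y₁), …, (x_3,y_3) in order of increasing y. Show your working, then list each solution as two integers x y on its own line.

√326 → a₀=18, period (18,36); ℓ=2 even so k=1
k=0  a_k=18  p_k/q_k = 18/1
k=1  a_k=18  p_k/q_k = 325/18
→ (325, 18).  Check: 325²=105625, 326·18²=105624, difference 1.
k=2:  x_2 = 325·325+326·18·18 = 211249,  y_2 = 325·18+18·325 = 11700
k=3:  x_3 = 325·211249+326·18·11700 = 137311525,  y_3 = 325·11700+18·211249 = 7604982

325 18
211249 11700
137311525 7604982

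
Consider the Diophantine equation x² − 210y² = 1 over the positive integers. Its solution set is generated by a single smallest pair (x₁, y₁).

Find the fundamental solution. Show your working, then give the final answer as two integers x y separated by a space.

29 2

√210 = [14; 2,28, …], period ℓ=2 (even) → k=1
k=0  a_k=14  p_k/q_k = 14/1
k=1  a_k=2  p_k/q_k = 29/2
fundamental: x₁=29, y₁=2  (since 841 − 210·4 = 1)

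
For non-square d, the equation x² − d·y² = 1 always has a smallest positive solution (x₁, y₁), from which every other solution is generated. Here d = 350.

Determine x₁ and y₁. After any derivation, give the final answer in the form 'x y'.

[18; 1,2,2,2,1,36] for √350; ℓ=6 ⇒ convergent index 5
a_0=18:  p_0=18·1+0=18,  q_0=18·0+1=1
…
a_4=2:  p_4=2·131+56=318,  q_4=2·7+3=17
a_5=1:  p_5=1·318+131=449,  q_5=1·17+7=24
→ (449, 24).  Check: 449²=201601, 350·24²=201600, difference 1.

449 24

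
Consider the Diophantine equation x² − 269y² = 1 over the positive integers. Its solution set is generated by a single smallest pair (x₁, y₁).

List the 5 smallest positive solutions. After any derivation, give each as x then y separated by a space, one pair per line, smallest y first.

√269 = [16; 2,2,32, …], period ℓ=3 (odd) → k=5
i=0: a=16 ⇒ p=16, q=1
…
i=4: a=2 ⇒ p=5396, q=329
i=5: a=2 ⇒ p=13449, q=820
fundamental: x₁=13449, y₁=820  (since 180875601 − 269·672400 = 1)
(x_2, y_2) = (13449·13449 + 269·820·820, 13449·820 + 820·13449) = (361751201, 22056360)
(x_3, y_3) = (13449·361751201 + 269·820·22056360, 13449·22056360 + 820·361751201) = (9730383791049, 593271970460)
(x_4, y_4) = (13449·9730383791049 + 269·820·593271970460, 13449·593271970460 + 820·9730383791049) = (261727862849884801, 15957829439376720)
(x_5, y_5) = (13449·261727862849884801 + 269·820·15957829439376720, 13449·15957829439376720 + 820·261727862849884801) = (7039956045205817586249, 429233695667083044100)

13449 820
361751201 22056360
9730383791049 593271970460
261727862849884801 15957829439376720
7039956045205817586249 429233695667083044100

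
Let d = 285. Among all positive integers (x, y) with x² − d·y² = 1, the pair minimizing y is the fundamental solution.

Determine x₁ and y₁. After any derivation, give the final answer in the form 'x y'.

2431 144

√285 = [16; 1,7,2,7,1,32, …], period ℓ=6 (even) → k=5
a_0=16:  p_0=16·1+0=16,  q_0=16·0+1=1
…
a_2=7:  p_2=7·17+16=135,  q_2=7·1+1=8
…
a_4=7:  p_4=7·287+135=2144,  q_4=7·17+8=127
a_5=1:  p_5=1·2144+287=2431,  q_5=1·127+17=144
→ (2431, 144).  Check: 2431²=5909761, 285·144²=5909760, difference 1.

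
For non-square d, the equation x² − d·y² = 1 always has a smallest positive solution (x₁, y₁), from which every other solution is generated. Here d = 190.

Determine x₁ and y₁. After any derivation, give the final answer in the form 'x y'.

d=190: √d = [13; 1,3,1,1,1,…,3,1,26] (ℓ=14, even), read p_13/q_13
step 0: (13, 1)  from 13·(1,0) + (0,1)
…
step 5: (193, 14)  from 1·(124,9) + (69,5)
…
step 11: (11234, 815)  from 1·(7085,514) + (4149,301)
step 12: (40787, 2959)  from 3·(11234,815) + (7085,514)
step 13: (52021, 3774)  from 1·(40787,2959) + (11234,815)
fundamental: x₁=52021, y₁=3774  (since 2706184441 − 190·14243076 = 1)

52021 3774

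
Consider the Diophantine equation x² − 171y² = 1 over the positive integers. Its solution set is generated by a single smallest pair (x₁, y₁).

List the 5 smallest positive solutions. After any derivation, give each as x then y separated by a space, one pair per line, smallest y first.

170 13
57799 4420
19651490 1502787
6681448801 510943160
2271672940850 173719171613

√171 = [13; 13,26, …], period ℓ=2 (even) → k=1
i=0: a=13 ⇒ p=13, q=1
i=1: a=13 ⇒ p=170, q=13
(x₁, y₁) = (170, 13);  170² − 171·13² = 1 ✓
(x_2, y_2) = (170·170 + 171·13·13, 170·13 + 13·170) = (57799, 4420)
(x_3, y_3) = (170·57799 + 171·13·4420, 170·4420 + 13·57799) = (19651490, 1502787)
(x_4, y_4) = (170·19651490 + 171·13·1502787, 170·1502787 + 13·19651490) = (6681448801, 510943160)
(x_5, y_5) = (170·6681448801 + 171·13·510943160, 170·510943160 + 13·6681448801) = (2271672940850, 173719171613)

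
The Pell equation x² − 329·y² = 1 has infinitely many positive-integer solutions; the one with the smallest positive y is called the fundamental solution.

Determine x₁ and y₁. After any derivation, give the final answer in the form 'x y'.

[18; 7,4,2,1,1,4,1,1,2,4,7,36] for √329; ℓ=12 ⇒ convergent index 11
k=0  a_k=18  p_k/q_k = 18/1
…
k=6  a_k=4  p_k/q_k = 13241/730
k=7  a_k=1  p_k/q_k = 16125/889
…
k=10  a_k=4  p_k/q_k = 328794/18127
k=11  a_k=7  p_k/q_k = 2376415/131016
→ (2376415, 131016).  Check: 2376415²=5647348252225, 329·131016²=5647348252224, difference 1.

2376415 131016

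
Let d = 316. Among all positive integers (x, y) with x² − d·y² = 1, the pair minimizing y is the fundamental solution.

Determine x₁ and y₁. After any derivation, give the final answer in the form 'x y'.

d=316: √d = [17; 1,3,2,8,2,3,1,34] (ℓ=8, even), read p_7/q_7
k=0  a_k=17  p_k/q_k = 17/1
…
k=2  a_k=3  p_k/q_k = 71/4
k=3  a_k=2  p_k/q_k = 160/9
…
k=6  a_k=3  p_k/q_k = 9937/559
k=7  a_k=1  p_k/q_k = 12799/720
→ (12799, 720).  Check: 12799²=163814401, 316·720²=163814400, difference 1.

12799 720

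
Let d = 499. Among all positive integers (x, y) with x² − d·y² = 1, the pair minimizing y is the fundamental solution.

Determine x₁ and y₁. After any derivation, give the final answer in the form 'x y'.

4490 201

√499 = [22; 2,1,21,1,2,44, …], period ℓ=6 (even) → k=5
k=0  a_k=22  p_k/q_k = 22/1
k=1  a_k=2  p_k/q_k = 45/2
k=2  a_k=1  p_k/q_k = 67/3
…
k=4  a_k=1  p_k/q_k = 1519/68
k=5  a_k=2  p_k/q_k = 4490/201
→ (4490, 201).  Check: 4490²=20160100, 499·201²=20160099, difference 1.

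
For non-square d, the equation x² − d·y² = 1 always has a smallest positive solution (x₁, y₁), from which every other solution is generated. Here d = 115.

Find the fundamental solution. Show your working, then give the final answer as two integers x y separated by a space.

√115 → a₀=10, period (1,2,1,1,1,1,1,2,1,20); ℓ=10 even so k=9
step 0: (10, 1)  from 10·(1,0) + (0,1)
step 1: (11, 1)  from 1·(10,1) + (1,0)
…
step 3: (43, 4)  from 1·(32,3) + (11,1)
step 4: (75, 7)  from 1·(43,4) + (32,3)
…
step 6: (193, 18)  from 1·(118,11) + (75,7)
…
step 8: (815, 76)  from 2·(311,29) + (193,18)
step 9: (1126, 105)  from 1·(815,76) + (311,29)
(x₁, y₁) = (1126, 105);  1126² − 115·105² = 1 ✓

1126 105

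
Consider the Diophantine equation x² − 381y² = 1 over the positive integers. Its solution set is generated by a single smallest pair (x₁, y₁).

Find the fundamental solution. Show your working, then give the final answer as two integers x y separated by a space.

1015 52

[19; 1,1,12,1,1,38] for √381; ℓ=6 ⇒ convergent index 5
k=0  a_k=19  p_k/q_k = 19/1
…
k=4  a_k=1  p_k/q_k = 527/27
k=5  a_k=1  p_k/q_k = 1015/52
→ (1015, 52).  Check: 1015²=1030225, 381·52²=1030224, difference 1.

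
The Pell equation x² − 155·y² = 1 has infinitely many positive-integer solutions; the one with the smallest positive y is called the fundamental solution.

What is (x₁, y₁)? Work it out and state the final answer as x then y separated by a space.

249 20

√155 = [12; 2,4,2,24, …], period ℓ=4 (even) → k=3
a_0=12:  p_0=12·1+0=12,  q_0=12·0+1=1
…
a_2=4:  p_2=4·25+12=112,  q_2=4·2+1=9
a_3=2:  p_3=2·112+25=249,  q_3=2·9+2=20
fundamental: x₁=249, y₁=20  (since 62001 − 155·400 = 1)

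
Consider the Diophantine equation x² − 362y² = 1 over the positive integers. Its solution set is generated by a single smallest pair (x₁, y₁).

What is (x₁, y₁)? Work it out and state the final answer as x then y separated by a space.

723 38

[19; 38] for √362; ℓ=1 ⇒ convergent index 1
i=0: a=19 ⇒ p=19, q=1
i=1: a=38 ⇒ p=723, q=38
fundamental: x₁=723, y₁=38  (since 522729 − 362·1444 = 1)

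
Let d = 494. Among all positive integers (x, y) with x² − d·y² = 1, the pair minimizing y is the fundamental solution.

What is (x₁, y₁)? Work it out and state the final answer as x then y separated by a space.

[22; 4,2,2,1,2,1,2,2,4,44] for √494; ℓ=10 ⇒ convergent index 9
k=0  a_k=22  p_k/q_k = 22/1
k=1  a_k=4  p_k/q_k = 89/4
k=2  a_k=2  p_k/q_k = 200/9
k=3  a_k=2  p_k/q_k = 489/22
k=4  a_k=1  p_k/q_k = 689/31
k=5  a_k=2  p_k/q_k = 1867/84
k=6  a_k=1  p_k/q_k = 2556/115
k=7  a_k=2  p_k/q_k = 6979/314
k=8  a_k=2  p_k/q_k = 16514/743
k=9  a_k=4  p_k/q_k = 73035/3286
fundamental: x₁=73035, y₁=3286  (since 5334111225 − 494·10797796 = 1)

73035 3286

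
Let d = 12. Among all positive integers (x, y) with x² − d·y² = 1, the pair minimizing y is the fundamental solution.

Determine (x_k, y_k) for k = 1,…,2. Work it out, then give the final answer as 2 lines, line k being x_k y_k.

7 2
97 28

[3; 2,6] for √12; ℓ=2 ⇒ convergent index 1
step 0: (3, 1)  from 3·(1,0) + (0,1)
step 1: (7, 2)  from 2·(3,1) + (1,0)
(x₁, y₁) = (7, 2);  7² − 12·2² = 1 ✓
(x_2, y_2) = (7·7 + 12·2·2, 7·2 + 2·7) = (97, 28)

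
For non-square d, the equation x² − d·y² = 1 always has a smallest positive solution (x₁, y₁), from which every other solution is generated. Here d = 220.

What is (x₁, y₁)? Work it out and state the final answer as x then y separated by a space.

89 6

[14; 1,4,1,28] for √220; ℓ=4 ⇒ convergent index 3
i=0: a=14 ⇒ p=14, q=1
…
i=2: a=4 ⇒ p=74, q=5
i=3: a=1 ⇒ p=89, q=6
→ (89, 6).  Check: 89²=7921, 220·6²=7920, difference 1.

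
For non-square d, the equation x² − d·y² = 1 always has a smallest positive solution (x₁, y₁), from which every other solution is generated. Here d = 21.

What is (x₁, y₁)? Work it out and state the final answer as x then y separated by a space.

[4; 1,1,2,1,1,8] for √21; ℓ=6 ⇒ convergent index 5
a_0=4:  p_0=4·1+0=4,  q_0=4·0+1=1
a_1=1:  p_1=1·4+1=5,  q_1=1·1+0=1
…
a_4=1:  p_4=1·23+9=32,  q_4=1·5+2=7
a_5=1:  p_5=1·32+23=55,  q_5=1·7+5=12
(x₁, y₁) = (55, 12);  55² − 21·12² = 1 ✓

55 12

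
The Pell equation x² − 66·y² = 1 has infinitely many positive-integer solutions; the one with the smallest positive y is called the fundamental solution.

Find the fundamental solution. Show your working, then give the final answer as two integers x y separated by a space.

d=66: √d = [8; 8,16] (ℓ=2, even), read p_1/q_1
i=0: a=8 ⇒ p=8, q=1
i=1: a=8 ⇒ p=65, q=8
(x₁, y₁) = (65, 8);  65² − 66·8² = 1 ✓

65 8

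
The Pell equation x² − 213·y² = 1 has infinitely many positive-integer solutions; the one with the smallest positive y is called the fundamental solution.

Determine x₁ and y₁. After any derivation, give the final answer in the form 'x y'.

194399 13320

[14; 1,1,2,6,1,8,1,6,2,1,1,28] for √213; ℓ=12 ⇒ convergent index 11
step 0: (14, 1)  from 14·(1,0) + (0,1)
step 1: (15, 1)  from 1·(14,1) + (1,0)
…
step 4: (467, 32)  from 6·(73,5) + (29,2)
…
step 6: (4787, 328)  from 8·(540,37) + (467,32)
step 7: (5327, 365)  from 1·(4787,328) + (540,37)
step 8: (36749, 2518)  from 6·(5327,365) + (4787,328)
step 9: (78825, 5401)  from 2·(36749,2518) + (5327,365)
step 10: (115574, 7919)  from 1·(78825,5401) + (36749,2518)
step 11: (194399, 13320)  from 1·(115574,7919) + (78825,5401)
fundamental: x₁=194399, y₁=13320  (since 37790971201 − 213·177422400 = 1)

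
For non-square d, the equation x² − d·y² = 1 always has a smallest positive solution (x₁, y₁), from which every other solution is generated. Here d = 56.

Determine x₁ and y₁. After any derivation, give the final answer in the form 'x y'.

15 2

d=56: √d = [7; 2,14] (ℓ=2, even), read p_1/q_1
i=0: a=7 ⇒ p=7, q=1
i=1: a=2 ⇒ p=15, q=2
fundamental: x₁=15, y₁=2  (since 225 − 56·4 = 1)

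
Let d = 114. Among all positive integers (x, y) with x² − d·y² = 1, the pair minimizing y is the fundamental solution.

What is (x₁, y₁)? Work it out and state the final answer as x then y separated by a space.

d=114: √d = [10; 1,2,10,2,1,20] (ℓ=6, even), read p_5/q_5
step 0: (10, 1)  from 10·(1,0) + (0,1)
…
step 2: (32, 3)  from 2·(11,1) + (10,1)
step 3: (331, 31)  from 10·(32,3) + (11,1)
step 4: (694, 65)  from 2·(331,31) + (32,3)
step 5: (1025, 96)  from 1·(694,65) + (331,31)
→ (1025, 96).  Check: 1025²=1050625, 114·96²=1050624, difference 1.

1025 96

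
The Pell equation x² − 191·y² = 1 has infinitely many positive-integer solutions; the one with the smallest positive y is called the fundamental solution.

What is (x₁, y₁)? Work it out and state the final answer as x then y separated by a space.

8994000 650783

d=191: √d = [13; 1,4,1,1,3,…,4,1,26] (ℓ=16, even), read p_15/q_15
a_0=13:  p_0=13·1+0=13,  q_0=13·0+1=1
a_1=1:  p_1=1·13+1=14,  q_1=1·1+0=1
…
a_4=1:  p_4=1·83+69=152,  q_4=1·6+5=11
a_5=3:  p_5=3·152+83=539,  q_5=3·11+6=39
a_6=2:  p_6=2·539+152=1230,  q_6=2·39+11=89
a_7=2:  p_7=2·1230+539=2999,  q_7=2·89+39=217
a_8=13:  p_8=13·2999+1230=40217,  q_8=13·217+89=2910
a_9=2:  p_9=2·40217+2999=83433,  q_9=2·2910+217=6037
a_10=2:  p_10=2·83433+40217=207083,  q_10=2·6037+2910=14984
a_11=3:  p_11=3·207083+83433=704682,  q_11=3·14984+6037=50989
…
a_13=1:  p_13=1·911765+704682=1616447,  q_13=1·65973+50989=116962
a_14=4:  p_14=4·1616447+911765=7377553,  q_14=4·116962+65973=533821
a_15=1:  p_15=1·7377553+1616447=8994000,  q_15=1·533821+116962=650783
→ (8994000, 650783).  Check: 8994000²=80892036000000, 191·650783²=80892035999999, difference 1.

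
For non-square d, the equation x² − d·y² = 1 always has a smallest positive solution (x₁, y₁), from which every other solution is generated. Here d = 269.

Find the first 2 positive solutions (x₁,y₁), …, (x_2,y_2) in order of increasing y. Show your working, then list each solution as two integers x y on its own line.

13449 820
361751201 22056360

√269 = [16; 2,2,32, …], period ℓ=3 (odd) → k=5
step 0: (16, 1)  from 16·(1,0) + (0,1)
step 1: (33, 2)  from 2·(16,1) + (1,0)
step 2: (82, 5)  from 2·(33,2) + (16,1)
step 3: (2657, 162)  from 32·(82,5) + (33,2)
step 4: (5396, 329)  from 2·(2657,162) + (82,5)
step 5: (13449, 820)  from 2·(5396,329) + (2657,162)
fundamental: x₁=13449, y₁=820  (since 180875601 − 269·672400 = 1)
(13449+820√269)^2 = 361751201 + 22056360√269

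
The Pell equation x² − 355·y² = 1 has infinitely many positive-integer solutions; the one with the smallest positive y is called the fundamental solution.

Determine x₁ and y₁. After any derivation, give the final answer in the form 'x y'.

√355 → a₀=18, period (1,5,3,3,1,6,1,3,3,5,1,36); ℓ=12 even so k=11
step 0: (18, 1)  from 18·(1,0) + (0,1)
…
step 4: (1187, 63)  from 3·(358,19) + (113,6)
…
step 8: (46463, 2466)  from 3·(12002,637) + (10457,555)
…
step 10: (803418, 42641)  from 5·(151391,8035) + (46463,2466)
step 11: (954809, 50676)  from 1·(803418,42641) + (151391,8035)
fundamental: x₁=954809, y₁=50676  (since 911660226481 − 355·2568056976 = 1)

954809 50676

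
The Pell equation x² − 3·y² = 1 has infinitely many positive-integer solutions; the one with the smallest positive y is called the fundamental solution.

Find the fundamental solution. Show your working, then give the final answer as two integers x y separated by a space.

2 1

√3 = [1; 1,2, …], period ℓ=2 (even) → k=1
k=0  a_k=1  p_k/q_k = 1/1
k=1  a_k=1  p_k/q_k = 2/1
(x₁, y₁) = (2, 1);  2² − 3·1² = 1 ✓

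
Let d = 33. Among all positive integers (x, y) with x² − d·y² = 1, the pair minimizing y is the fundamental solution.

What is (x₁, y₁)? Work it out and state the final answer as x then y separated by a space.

23 4

d=33: √d = [5; 1,2,1,10] (ℓ=4, even), read p_3/q_3
k=0  a_k=5  p_k/q_k = 5/1
…
k=2  a_k=2  p_k/q_k = 17/3
k=3  a_k=1  p_k/q_k = 23/4
fundamental: x₁=23, y₁=4  (since 529 − 33·16 = 1)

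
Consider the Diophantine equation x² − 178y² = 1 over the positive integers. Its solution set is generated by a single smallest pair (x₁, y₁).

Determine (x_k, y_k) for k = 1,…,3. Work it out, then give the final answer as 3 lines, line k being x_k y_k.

1601 120
5126401 384240
16414734401 1230336360

d=178: √d = [13; 2,1,12,1,2,26] (ℓ=6, even), read p_5/q_5
a_0=13:  p_0=13·1+0=13,  q_0=13·0+1=1
…
a_4=1:  p_4=1·507+40=547,  q_4=1·38+3=41
a_5=2:  p_5=2·547+507=1601,  q_5=2·41+38=120
(x₁, y₁) = (1601, 120);  1601² − 178·120² = 1 ✓
(x_2, y_2) = (1601·1601 + 178·120·120, 1601·120 + 120·1601) = (5126401, 384240)
(x_3, y_3) = (1601·5126401 + 178·120·384240, 1601·384240 + 120·5126401) = (16414734401, 1230336360)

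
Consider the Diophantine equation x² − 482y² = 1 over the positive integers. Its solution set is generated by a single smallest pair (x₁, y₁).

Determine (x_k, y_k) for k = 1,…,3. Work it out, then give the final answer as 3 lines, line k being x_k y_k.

√482 → a₀=21, period (1,20,1,42); ℓ=4 even so k=3
i=0: a=21 ⇒ p=21, q=1
i=1: a=1 ⇒ p=22, q=1
i=2: a=20 ⇒ p=461, q=21
i=3: a=1 ⇒ p=483, q=22
→ (483, 22).  Check: 483²=233289, 482·22²=233288, difference 1.
(483+22√482)^2 = 466577 + 21252√482
(483+22√482)^3 = 450712899 + 20529410√482

483 22
466577 21252
450712899 20529410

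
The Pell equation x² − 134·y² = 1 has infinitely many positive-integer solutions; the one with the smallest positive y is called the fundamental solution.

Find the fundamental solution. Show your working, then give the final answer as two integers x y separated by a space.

[11; 1,1,2,1,3,…,1,1,22] for √134; ℓ=14 ⇒ convergent index 13
k=0  a_k=11  p_k/q_k = 11/1
k=1  a_k=1  p_k/q_k = 12/1
…
k=4  a_k=1  p_k/q_k = 81/7
…
k=6  a_k=1  p_k/q_k = 382/33
k=7  a_k=10  p_k/q_k = 4121/356
k=8  a_k=1  p_k/q_k = 4503/389
…
k=10  a_k=1  p_k/q_k = 22133/1912
…
k=12  a_k=1  p_k/q_k = 84029/7259
k=13  a_k=1  p_k/q_k = 145925/12606
(x₁, y₁) = (145925, 12606);  145925² − 134·12606² = 1 ✓

145925 12606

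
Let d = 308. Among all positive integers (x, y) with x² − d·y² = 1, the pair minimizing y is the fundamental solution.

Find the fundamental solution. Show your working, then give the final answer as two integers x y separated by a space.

d=308: √d = [17; 1,1,4,1,1,34] (ℓ=6, even), read p_5/q_5
step 0: (17, 1)  from 17·(1,0) + (0,1)
…
step 2: (35, 2)  from 1·(18,1) + (17,1)
…
step 4: (193, 11)  from 1·(158,9) + (35,2)
step 5: (351, 20)  from 1·(193,11) + (158,9)
fundamental: x₁=351, y₁=20  (since 123201 − 308·400 = 1)

351 20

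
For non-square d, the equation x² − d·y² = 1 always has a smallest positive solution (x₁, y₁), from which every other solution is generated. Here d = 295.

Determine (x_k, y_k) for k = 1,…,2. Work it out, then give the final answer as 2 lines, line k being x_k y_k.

2024999 117900
8201241900001 477494764200

[17; 5,1,2,3,2,6,2,3,2,1,5,34] for √295; ℓ=12 ⇒ convergent index 11
a_0=17:  p_0=17·1+0=17,  q_0=17·0+1=1
…
a_4=3:  p_4=3·292+103=979,  q_4=3·17+6=57
a_5=2:  p_5=2·979+292=2250,  q_5=2·57+17=131
a_6=6:  p_6=6·2250+979=14479,  q_6=6·131+57=843
a_7=2:  p_7=2·14479+2250=31208,  q_7=2·843+131=1817
…
a_10=1:  p_10=1·247414+108103=355517,  q_10=1·14405+6294=20699
a_11=5:  p_11=5·355517+247414=2024999,  q_11=5·20699+14405=117900
fundamental: x₁=2024999, y₁=117900  (since 4100620950001 − 295·13900410000 = 1)
(2024999+117900√295)^2 = 8201241900001 + 477494764200√295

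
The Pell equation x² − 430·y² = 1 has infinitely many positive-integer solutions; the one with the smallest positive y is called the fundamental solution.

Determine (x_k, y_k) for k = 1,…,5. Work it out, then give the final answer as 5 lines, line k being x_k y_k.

√430 → a₀=20, period (1,2,1,3,1,…,2,1,40); ℓ=14 even so k=13
k=0  a_k=20  p_k/q_k = 20/1
…
k=4  a_k=3  p_k/q_k = 311/15
k=5  a_k=1  p_k/q_k = 394/19
k=6  a_k=6  p_k/q_k = 2675/129
k=7  a_k=8  p_k/q_k = 21794/1051
…
k=9  a_k=1  p_k/q_k = 155233/7486
…
k=12  a_k=2  p_k/q_k = 2107880/101651
k=13  a_k=1  p_k/q_k = 2862251/138030
(x₁, y₁) = (2862251, 138030);  2862251² − 430·138030² = 1 ✓
k=2:  x_2 = 2862251·2862251+430·138030·138030 = 16384961574001,  y_2 = 2862251·138030+138030·2862251 = 790153011060
k=3:  x_3 = 2862251·16384961574001+430·138030·790153011060 = 93795745300289010251,  y_3 = 2862251·790153011060+138030·16384961574001 = 4523232492118854090
k=4:  x_4 = 2862251·93795745300289010251+430·138030·4523232492118854090 = 536933931562978654798296001,  y_4 = 2862251·4523232492118854090+138030·93795745300289010251 = 25893253447598574322902120
k=5:  x_5 = 2862251·536933931562978654798296001+430·138030·25893253447598574322902120 = 3073679365100040639604854765306251,  y_5 = 2862251·25893253447598574322902120+138030·536933931562978654798296001 = 148225981147280410676109712890150

2862251 138030
16384961574001 790153011060
93795745300289010251 4523232492118854090
536933931562978654798296001 25893253447598574322902120
3073679365100040639604854765306251 148225981147280410676109712890150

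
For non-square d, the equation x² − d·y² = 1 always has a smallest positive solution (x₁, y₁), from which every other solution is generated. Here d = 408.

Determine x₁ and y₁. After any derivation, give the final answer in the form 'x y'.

101 5

[20; 5,40] for √408; ℓ=2 ⇒ convergent index 1
step 0: (20, 1)  from 20·(1,0) + (0,1)
step 1: (101, 5)  from 5·(20,1) + (1,0)
(x₁, y₁) = (101, 5);  101² − 408·5² = 1 ✓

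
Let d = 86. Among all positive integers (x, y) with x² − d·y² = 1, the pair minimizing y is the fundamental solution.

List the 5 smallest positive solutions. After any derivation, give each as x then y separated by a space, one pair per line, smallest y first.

d=86: √d = [9; 3,1,1,1,8,1,1,1,3,18] (ℓ=10, even), read p_9/q_9
a_0=9:  p_0=9·1+0=9,  q_0=9·0+1=1
…
a_2=1:  p_2=1·28+9=37,  q_2=1·3+1=4
a_3=1:  p_3=1·37+28=65,  q_3=1·4+3=7
a_4=1:  p_4=1·65+37=102,  q_4=1·7+4=11
a_5=8:  p_5=8·102+65=881,  q_5=8·11+7=95
a_6=1:  p_6=1·881+102=983,  q_6=1·95+11=106
…
a_8=1:  p_8=1·1864+983=2847,  q_8=1·201+106=307
a_9=3:  p_9=3·2847+1864=10405,  q_9=3·307+201=1122
fundamental: x₁=10405, y₁=1122  (since 108264025 − 86·1258884 = 1)
k=2:  x_2 = 10405·10405+86·1122·1122 = 216528049,  y_2 = 10405·1122+1122·10405 = 23348820
k=3:  x_3 = 10405·216528049+86·1122·23348820 = 4505948689285,  y_3 = 10405·23348820+1122·216528049 = 485888943078
k=4:  x_4 = 10405·4505948689285+86·1122·485888943078 = 93768792007492801,  y_4 = 10405·485888943078+1122·4505948689285 = 10111348882104360
k=5:  x_5 = 10405·93768792007492801+86·1122·10111348882104360 = 1951328557169976499525,  y_5 = 10405·10111348882104360+1122·93768792007492801 = 210417169750702788522

10405 1122
216528049 23348820
4505948689285 485888943078
93768792007492801 10111348882104360
1951328557169976499525 210417169750702788522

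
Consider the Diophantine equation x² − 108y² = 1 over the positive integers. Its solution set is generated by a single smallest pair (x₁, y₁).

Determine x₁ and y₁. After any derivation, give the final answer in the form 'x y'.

√108 = [10; 2,1,1,4,1,1,2,20, …], period ℓ=8 (even) → k=7
i=0: a=10 ⇒ p=10, q=1
i=1: a=2 ⇒ p=21, q=2
i=2: a=1 ⇒ p=31, q=3
…
i=4: a=4 ⇒ p=239, q=23
…
i=6: a=1 ⇒ p=530, q=51
i=7: a=2 ⇒ p=1351, q=130
fundamental: x₁=1351, y₁=130  (since 1825201 − 108·16900 = 1)

1351 130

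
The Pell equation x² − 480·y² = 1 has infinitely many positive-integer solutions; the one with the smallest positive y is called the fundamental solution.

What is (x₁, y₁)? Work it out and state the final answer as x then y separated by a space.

241 11

d=480: √d = [21; 1,9,1,42] (ℓ=4, even), read p_3/q_3
step 0: (21, 1)  from 21·(1,0) + (0,1)
step 1: (22, 1)  from 1·(21,1) + (1,0)
step 2: (219, 10)  from 9·(22,1) + (21,1)
step 3: (241, 11)  from 1·(219,10) + (22,1)
(x₁, y₁) = (241, 11);  241² − 480·11² = 1 ✓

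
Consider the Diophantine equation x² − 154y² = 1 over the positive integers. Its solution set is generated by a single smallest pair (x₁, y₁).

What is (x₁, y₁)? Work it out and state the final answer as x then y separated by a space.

21295 1716

√154 = [12; 2,2,3,1,2,1,3,2,2,24, …], period ℓ=10 (even) → k=9
a_0=12:  p_0=12·1+0=12,  q_0=12·0+1=1
…
a_3=3:  p_3=3·62+25=211,  q_3=3·5+2=17
a_4=1:  p_4=1·211+62=273,  q_4=1·17+5=22
a_5=2:  p_5=2·273+211=757,  q_5=2·22+17=61
a_6=1:  p_6=1·757+273=1030,  q_6=1·61+22=83
…
a_8=2:  p_8=2·3847+1030=8724,  q_8=2·310+83=703
a_9=2:  p_9=2·8724+3847=21295,  q_9=2·703+310=1716
fundamental: x₁=21295, y₁=1716  (since 453477025 − 154·2944656 = 1)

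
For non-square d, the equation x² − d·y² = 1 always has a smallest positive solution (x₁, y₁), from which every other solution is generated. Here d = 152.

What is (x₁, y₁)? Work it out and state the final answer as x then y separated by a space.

d=152: √d = [12; 3,24] (ℓ=2, even), read p_1/q_1
step 0: (12, 1)  from 12·(1,0) + (0,1)
step 1: (37, 3)  from 3·(12,1) + (1,0)
→ (37, 3).  Check: 37²=1369, 152·3²=1368, difference 1.

37 3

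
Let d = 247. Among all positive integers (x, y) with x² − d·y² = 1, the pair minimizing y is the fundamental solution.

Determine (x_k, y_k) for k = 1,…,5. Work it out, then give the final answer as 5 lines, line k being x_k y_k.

85292 5427
14549450527 925759368
2481903468612476 157919736025485
423373021275241155457 26938580249245573872
72220663458733833793864412 4595290773079387237355763

√247 = [15; 1,2,1,1,9,1,9,1,1,2,1,30, …], period ℓ=12 (even) → k=11
i=0: a=15 ⇒ p=15, q=1
…
i=6: a=1 ⇒ p=1163, q=74
…
i=10: a=2 ⇒ p=61089, q=3887
i=11: a=1 ⇒ p=85292, q=5427
fundamental: x₁=85292, y₁=5427  (since 7274725264 − 247·29452329 = 1)
n=2: (85292,5427)∘(85292,5427) = (85292·85292+247·5427·5427, 85292·5427+5427·85292) = (14549450527,925759368)
n=3: (14549450527,925759368)∘(85292,5427) = (85292·14549450527+247·5427·925759368, 85292·925759368+5427·14549450527) = (2481903468612476,157919736025485)
n=4: (2481903468612476,157919736025485)∘(85292,5427) = (85292·2481903468612476+247·5427·157919736025485, 85292·157919736025485+5427·2481903468612476) = (423373021275241155457,26938580249245573872)
n=5: (423373021275241155457,26938580249245573872)∘(85292,5427) = (85292·423373021275241155457+247·5427·26938580249245573872, 85292·26938580249245573872+5427·423373021275241155457) = (72220663458733833793864412,4595290773079387237355763)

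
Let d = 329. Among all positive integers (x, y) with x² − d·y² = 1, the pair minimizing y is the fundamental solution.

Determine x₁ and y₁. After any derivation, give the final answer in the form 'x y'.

2376415 131016

√329 = [18; 7,4,2,1,1,4,1,1,2,4,7,36, …], period ℓ=12 (even) → k=11
i=0: a=18 ⇒ p=18, q=1
i=1: a=7 ⇒ p=127, q=7
i=2: a=4 ⇒ p=526, q=29
i=3: a=2 ⇒ p=1179, q=65
i=4: a=1 ⇒ p=1705, q=94
i=5: a=1 ⇒ p=2884, q=159
i=6: a=4 ⇒ p=13241, q=730
…
i=8: a=1 ⇒ p=29366, q=1619
i=9: a=2 ⇒ p=74857, q=4127
i=10: a=4 ⇒ p=328794, q=18127
i=11: a=7 ⇒ p=2376415, q=131016
(x₁, y₁) = (2376415, 131016);  2376415² − 329·131016² = 1 ✓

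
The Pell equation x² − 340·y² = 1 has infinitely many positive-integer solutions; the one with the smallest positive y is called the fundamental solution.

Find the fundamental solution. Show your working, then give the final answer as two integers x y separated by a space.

285769 15498

√340 = [18; 2,3,1,1,1,…,3,2,36, …], period ℓ=14 (even) → k=13
step 0: (18, 1)  from 18·(1,0) + (0,1)
…
step 2: (129, 7)  from 3·(37,2) + (18,1)
step 3: (166, 9)  from 1·(129,7) + (37,2)
step 4: (295, 16)  from 1·(166,9) + (129,7)
step 5: (461, 25)  from 1·(295,16) + (166,9)
step 6: (756, 41)  from 1·(461,25) + (295,16)
…
step 9: (13774, 747)  from 1·(7265,394) + (6509,353)
step 10: (21039, 1141)  from 1·(13774,747) + (7265,394)
…
step 12: (125478, 6805)  from 3·(34813,1888) + (21039,1141)
step 13: (285769, 15498)  from 2·(125478,6805) + (34813,1888)
→ (285769, 15498).  Check: 285769²=81663921361, 340·15498²=81663921360, difference 1.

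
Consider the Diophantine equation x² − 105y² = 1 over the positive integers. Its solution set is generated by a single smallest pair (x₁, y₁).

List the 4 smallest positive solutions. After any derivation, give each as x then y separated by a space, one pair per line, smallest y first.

d=105: √d = [10; 4,20] (ℓ=2, even), read p_1/q_1
a_0=10:  p_0=10·1+0=10,  q_0=10·0+1=1
a_1=4:  p_1=4·10+1=41,  q_1=4·1+0=4
fundamental: x₁=41, y₁=4  (since 1681 − 105·16 = 1)
k=2:  x_2 = 41·41+105·4·4 = 3361,  y_2 = 41·4+4·41 = 328
k=3:  x_3 = 41·3361+105·4·328 = 275561,  y_3 = 41·328+4·3361 = 26892
k=4:  x_4 = 41·275561+105·4·26892 = 22592641,  y_4 = 41·26892+4·275561 = 2204816

41 4
3361 328
275561 26892
22592641 2204816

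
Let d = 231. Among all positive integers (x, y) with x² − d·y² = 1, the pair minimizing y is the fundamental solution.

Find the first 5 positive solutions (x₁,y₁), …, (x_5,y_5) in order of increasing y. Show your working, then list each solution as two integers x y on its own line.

76 5
11551 760
1755676 115515
266851201 17557520
40559626876 2668627525

[15; 5,30] for √231; ℓ=2 ⇒ convergent index 1
k=0  a_k=15  p_k/q_k = 15/1
k=1  a_k=5  p_k/q_k = 76/5
→ (76, 5).  Check: 76²=5776, 231·5²=5775, difference 1.
(x_2, y_2) = (76·76 + 231·5·5, 76·5 + 5·76) = (11551, 760)
(x_3, y_3) = (76·11551 + 231·5·760, 76·760 + 5·11551) = (1755676, 115515)
(x_4, y_4) = (76·1755676 + 231·5·115515, 76·115515 + 5·1755676) = (266851201, 17557520)
(x_5, y_5) = (76·266851201 + 231·5·17557520, 76·17557520 + 5·266851201) = (40559626876, 2668627525)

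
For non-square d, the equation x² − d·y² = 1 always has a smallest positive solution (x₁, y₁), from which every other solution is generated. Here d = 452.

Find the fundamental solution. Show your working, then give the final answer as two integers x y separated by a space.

√452 → a₀=21, period (3,1,5,3,10,3,5,1,3,42); ℓ=10 even so k=9
step 0: (21, 1)  from 21·(1,0) + (0,1)
step 1: (64, 3)  from 3·(21,1) + (1,0)
…
step 4: (1552, 73)  from 3·(489,23) + (85,4)
…
step 7: (263904, 12413)  from 5·(49579,2332) + (16009,753)
step 8: (313483, 14745)  from 1·(263904,12413) + (49579,2332)
step 9: (1204353, 56648)  from 3·(313483,14745) + (263904,12413)
fundamental: x₁=1204353, y₁=56648  (since 1450466148609 − 452·3208995904 = 1)

1204353 56648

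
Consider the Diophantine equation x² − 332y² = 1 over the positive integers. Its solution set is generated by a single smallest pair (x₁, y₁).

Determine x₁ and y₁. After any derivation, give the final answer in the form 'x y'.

13447 738

d=332: √d = [18; 4,1,1,8,1,1,4,36] (ℓ=8, even), read p_7/q_7
k=0  a_k=18  p_k/q_k = 18/1
k=1  a_k=4  p_k/q_k = 73/4
k=2  a_k=1  p_k/q_k = 91/5
…
k=4  a_k=8  p_k/q_k = 1403/77
…
k=6  a_k=1  p_k/q_k = 2970/163
k=7  a_k=4  p_k/q_k = 13447/738
→ (13447, 738).  Check: 13447²=180821809, 332·738²=180821808, difference 1.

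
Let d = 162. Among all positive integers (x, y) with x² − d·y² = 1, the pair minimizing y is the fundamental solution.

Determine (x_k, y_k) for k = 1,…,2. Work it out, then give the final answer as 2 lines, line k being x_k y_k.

19601 1540
768398401 60371080

[12; 1,2,1,2,12,2,1,2,1,24] for √162; ℓ=10 ⇒ convergent index 9
step 0: (12, 1)  from 12·(1,0) + (0,1)
step 1: (13, 1)  from 1·(12,1) + (1,0)
step 2: (38, 3)  from 2·(13,1) + (12,1)
…
step 6: (3602, 283)  from 2·(1731,136) + (140,11)
…
step 8: (14268, 1121)  from 2·(5333,419) + (3602,283)
step 9: (19601, 1540)  from 1·(14268,1121) + (5333,419)
→ (19601, 1540).  Check: 19601²=384199201, 162·1540²=384199200, difference 1.
n=2: (19601,1540)∘(19601,1540) = (19601·19601+162·1540·1540, 19601·1540+1540·19601) = (768398401,60371080)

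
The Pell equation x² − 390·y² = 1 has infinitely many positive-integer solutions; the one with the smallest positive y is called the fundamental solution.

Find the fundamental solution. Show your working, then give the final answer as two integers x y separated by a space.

79 4

√390 = [19; 1,2,1,38, …], period ℓ=4 (even) → k=3
a_0=19:  p_0=19·1+0=19,  q_0=19·0+1=1
a_1=1:  p_1=1·19+1=20,  q_1=1·1+0=1
a_2=2:  p_2=2·20+19=59,  q_2=2·1+1=3
a_3=1:  p_3=1·59+20=79,  q_3=1·3+1=4
→ (79, 4).  Check: 79²=6241, 390·4²=6240, difference 1.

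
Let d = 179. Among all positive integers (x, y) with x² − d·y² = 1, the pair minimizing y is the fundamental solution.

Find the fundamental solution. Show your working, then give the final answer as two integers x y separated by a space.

√179 → a₀=13, period (2,1,1,1,3,…,1,2,26); ℓ=14 even so k=13
a_0=13:  p_0=13·1+0=13,  q_0=13·0+1=1
a_1=2:  p_1=2·13+1=27,  q_1=2·1+0=2
…
a_3=1:  p_3=1·40+27=67,  q_3=1·3+2=5
a_4=1:  p_4=1·67+40=107,  q_4=1·5+3=8
a_5=3:  p_5=3·107+67=388,  q_5=3·8+5=29
…
a_7=13:  p_7=13·2047+388=26999,  q_7=13·153+29=2018
a_8=5:  p_8=5·26999+2047=137042,  q_8=5·2018+153=10243
…
a_10=1:  p_10=1·438125+137042=575167,  q_10=1·32747+10243=42990
…
a_12=1:  p_12=1·1013292+575167=1588459,  q_12=1·75737+42990=118727
a_13=2:  p_13=2·1588459+1013292=4190210,  q_13=2·118727+75737=313191
→ (4190210, 313191).  Check: 4190210²=17557859844100, 179·313191²=17557859844099, difference 1.

4190210 313191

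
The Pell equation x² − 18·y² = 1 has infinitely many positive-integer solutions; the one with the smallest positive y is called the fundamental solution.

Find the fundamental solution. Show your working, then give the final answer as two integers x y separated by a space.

17 4

[4; 4,8] for √18; ℓ=2 ⇒ convergent index 1
step 0: (4, 1)  from 4·(1,0) + (0,1)
step 1: (17, 4)  from 4·(4,1) + (1,0)
→ (17, 4).  Check: 17²=289, 18·4²=288, difference 1.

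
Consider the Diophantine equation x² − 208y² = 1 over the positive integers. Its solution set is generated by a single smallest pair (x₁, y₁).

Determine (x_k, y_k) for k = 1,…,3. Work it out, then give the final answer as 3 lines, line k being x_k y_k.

649 45
842401 58410
1093435849 75816135

√208 = [14; 2,2,1,2,2,28, …], period ℓ=6 (even) → k=5
i=0: a=14 ⇒ p=14, q=1
…
i=4: a=2 ⇒ p=274, q=19
i=5: a=2 ⇒ p=649, q=45
(x₁, y₁) = (649, 45);  649² − 208·45² = 1 ✓
(649+45√208)^2 = 842401 + 58410√208
(649+45√208)^3 = 1093435849 + 75816135√208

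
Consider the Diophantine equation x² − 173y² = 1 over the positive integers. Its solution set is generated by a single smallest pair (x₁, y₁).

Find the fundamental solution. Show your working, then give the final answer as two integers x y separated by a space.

2499849 190060

√173 = [13; 6,1,1,6,26, …], period ℓ=5 (odd) → k=9
a_0=13:  p_0=13·1+0=13,  q_0=13·0+1=1
a_1=6:  p_1=6·13+1=79,  q_1=6·1+0=6
…
a_4=6:  p_4=6·171+92=1118,  q_4=6·13+7=85
a_5=26:  p_5=26·1118+171=29239,  q_5=26·85+13=2223
…
a_8=1:  p_8=1·205791+176552=382343,  q_8=1·15646+13423=29069
a_9=6:  p_9=6·382343+205791=2499849,  q_9=6·29069+15646=190060
(x₁, y₁) = (2499849, 190060);  2499849² − 173·190060² = 1 ✓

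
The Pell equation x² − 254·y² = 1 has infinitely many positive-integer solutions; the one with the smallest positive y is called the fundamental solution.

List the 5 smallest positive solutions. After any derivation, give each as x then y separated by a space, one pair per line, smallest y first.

d=254: √d = [15; 1,14,1,30] (ℓ=4, even), read p_3/q_3
step 0: (15, 1)  from 15·(1,0) + (0,1)
step 1: (16, 1)  from 1·(15,1) + (1,0)
step 2: (239, 15)  from 14·(16,1) + (15,1)
step 3: (255, 16)  from 1·(239,15) + (16,1)
(x₁, y₁) = (255, 16);  255² − 254·16² = 1 ✓
(x_2, y_2) = (255·255 + 254·16·16, 255·16 + 16·255) = (130049, 8160)
(x_3, y_3) = (255·130049 + 254·16·8160, 255·8160 + 16·130049) = (66324735, 4161584)
(x_4, y_4) = (255·66324735 + 254·16·4161584, 255·4161584 + 16·66324735) = (33825484801, 2122399680)
(x_5, y_5) = (255·33825484801 + 254·16·2122399680, 255·2122399680 + 16·33825484801) = (17250930923775, 1082419675216)

255 16
130049 8160
66324735 4161584
33825484801 2122399680
17250930923775 1082419675216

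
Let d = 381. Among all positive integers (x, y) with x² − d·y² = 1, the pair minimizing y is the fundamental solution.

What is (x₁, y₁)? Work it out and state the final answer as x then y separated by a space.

1015 52

[19; 1,1,12,1,1,38] for √381; ℓ=6 ⇒ convergent index 5
k=0  a_k=19  p_k/q_k = 19/1
k=1  a_k=1  p_k/q_k = 20/1
…
k=4  a_k=1  p_k/q_k = 527/27
k=5  a_k=1  p_k/q_k = 1015/52
→ (1015, 52).  Check: 1015²=1030225, 381·52²=1030224, difference 1.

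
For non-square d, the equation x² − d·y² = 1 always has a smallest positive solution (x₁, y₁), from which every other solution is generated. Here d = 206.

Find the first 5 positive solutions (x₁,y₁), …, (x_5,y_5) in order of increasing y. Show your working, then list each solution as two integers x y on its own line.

59535 4148
7088832449 493902360
844067279642895 58808954001052
100503090979990675201 7002382152411359280
11966903042143422416540175 833773642828811595468548

√206 = [14; 2,1,5,14,5,1,2,28, …], period ℓ=8 (even) → k=7
step 0: (14, 1)  from 14·(1,0) + (0,1)
…
step 5: (17539, 1222)  from 5·(3459,241) + (244,17)
step 6: (20998, 1463)  from 1·(17539,1222) + (3459,241)
step 7: (59535, 4148)  from 2·(20998,1463) + (17539,1222)
fundamental: x₁=59535, y₁=4148  (since 3544416225 − 206·17205904 = 1)
(59535+4148√206)^2 = 7088832449 + 493902360√206
(59535+4148√206)^3 = 844067279642895 + 58808954001052√206
(59535+4148√206)^4 = 100503090979990675201 + 7002382152411359280√206
(59535+4148√206)^5 = 11966903042143422416540175 + 833773642828811595468548√206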